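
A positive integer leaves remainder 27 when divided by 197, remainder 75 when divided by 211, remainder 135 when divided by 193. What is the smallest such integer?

The moduli are pairwise coprime; N = 197·211·193 = 8022431.
N/197 = 40723; 40723 ≡ 141 (mod 197); 141·102 ≡ 1, so inverse 102.
N/211 = 38021; 38021 ≡ 41 (mod 211); 41·175 ≡ 1, so inverse 175.
N/193 = 41567; 41567 ≡ 72 (mod 193); 72·126 ≡ 1, so inverse 126.
x ≡ 27·40723·102 + 75·38021·175 + 135·41567·126 = 1318231437.
1318231437 mod 8022431 = 2552753.

2552753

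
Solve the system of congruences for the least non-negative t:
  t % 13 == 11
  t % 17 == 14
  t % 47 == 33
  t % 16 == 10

88346

Combine the congruences pairwise.
From t ≡ 11 (mod 13) write t = 11 + 13s. Substituting into t ≡ 14 (mod 17) gives 13s ≡ 3 (mod 17), and since 13⁻¹ ≡ 4 (mod 17), s ≡ 12. Hence t ≡ 11 + 13·12 = 167 (mod 221).
From t ≡ 167 (mod 221) write t = 167 + 221s. Substituting into t ≡ 33 (mod 47) gives 221s ≡ 7 (mod 47), and since 33⁻¹ ≡ 10 (mod 47), s ≡ 23. Hence t ≡ 167 + 221·23 = 5250 (mod 10387).
From t ≡ 5250 (mod 10387) write t = 5250 + 10387s. Substituting into t ≡ 10 (mod 16) gives 10387s ≡ 8 (mod 16), and since 3⁻¹ ≡ 11 (mod 16), s ≡ 8. Hence t ≡ 5250 + 10387·8 = 88346 (mod 166192).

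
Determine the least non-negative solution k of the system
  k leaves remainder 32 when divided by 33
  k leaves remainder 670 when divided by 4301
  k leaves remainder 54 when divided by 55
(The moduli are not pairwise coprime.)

60884

gcd(33, 4301) = 11 and 11 | (670 − 32), so the pair is consistent; merging gives k ≡ 9272 (mod 12903), where 12903 = lcm(33, 4301).
gcd(12903, 55) = 11 and 11 | (54 − 9272), so the pair is consistent; merging gives k ≡ 60884 (mod 64515), where 64515 = lcm(12903, 55).
The solution is unique modulo lcm(33, 4301, 55) = 64515.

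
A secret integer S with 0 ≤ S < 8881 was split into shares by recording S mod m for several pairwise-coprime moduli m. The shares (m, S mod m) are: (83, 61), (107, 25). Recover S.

4626

From S ≡ 61 (mod 83) write S = 61 + 83t. Substituting into S ≡ 25 (mod 107) gives 83t ≡ 71 (mod 107), and since 83⁻¹ ≡ 49 (mod 107), t ≡ 55. Hence S ≡ 61 + 83·55 = 4626 (mod 8881).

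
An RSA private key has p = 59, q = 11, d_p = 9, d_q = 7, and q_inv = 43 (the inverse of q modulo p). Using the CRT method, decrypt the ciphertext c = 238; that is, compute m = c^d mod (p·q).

m₁ = c^(d_p) mod p: c ≡ 2 (mod 59), and 2^9 mod 59 = 40.
m₂ = c^(d_q) mod q: c ≡ 7 (mod 11), and 7^7 mod 11 = 6.
h = q_inv·(m₁ − m₂) mod p = 43·(40 − 6) mod 59 = 46.
m = m₂ + h·q = 6 + 46·11 = 512.

512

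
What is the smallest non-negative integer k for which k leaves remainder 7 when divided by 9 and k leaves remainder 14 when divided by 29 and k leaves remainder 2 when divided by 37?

The moduli are pairwise coprime; N = 9·29·37 = 9657.
N/9 = 1073; 1073 ≡ 2 (mod 9); 2·5 ≡ 1, so inverse 5.
N/29 = 333; 333 ≡ 14 (mod 29); 14·27 ≡ 1, so inverse 27.
N/37 = 261; 261 ≡ 2 (mod 37); 2·19 ≡ 1, so inverse 19.
k ≡ 7·1073·5 + 14·333·27 + 2·261·19 = 173347.
173347 mod 9657 = 9178.

9178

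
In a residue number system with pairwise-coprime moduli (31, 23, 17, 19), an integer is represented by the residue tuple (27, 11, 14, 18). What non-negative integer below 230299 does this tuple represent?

61996

From x ≡ 27 (mod 31) write x = 27 + 31t. Substituting into x ≡ 11 (mod 23) gives 31t ≡ 7 (mod 23), and since 8⁻¹ ≡ 3 (mod 23), t ≡ 21. Hence x ≡ 27 + 31·21 = 678 (mod 713).
From x ≡ 678 (mod 713) write x = 678 + 713t. Substituting into x ≡ 14 (mod 17) gives 713t ≡ 16 (mod 17), and since 16⁻¹ ≡ 16 (mod 17), t ≡ 1. Hence x ≡ 678 + 713·1 = 1391 (mod 12121).
From x ≡ 1391 (mod 12121) write x = 1391 + 12121t. Substituting into x ≡ 18 (mod 19) gives 12121t ≡ 14 (mod 19), and since 18⁻¹ ≡ 18 (mod 19), t ≡ 5. Hence x ≡ 1391 + 12121·5 = 61996 (mod 230299).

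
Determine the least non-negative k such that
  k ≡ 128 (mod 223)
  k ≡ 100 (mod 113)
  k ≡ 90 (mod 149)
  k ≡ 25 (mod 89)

249153122

The moduli are pairwise coprime; N = 223·113·149·89 = 334163939.
N/223 = 1498493; 1498493 ≡ 156 (mod 223); 156·213 ≡ 1, so inverse 213.
N/113 = 2957203; 2957203 ≡ 106 (mod 113); 106·16 ≡ 1, so inverse 16.
N/149 = 2242711; 2242711 ≡ 112 (mod 149); 112·4 ≡ 1, so inverse 4.
N/89 = 3754651; 3754651 ≡ 8 (mod 89); 8·78 ≡ 1, so inverse 78.
k ≡ 128·1498493·213 + 100·2957203·16 + 90·2242711·4 + 25·3754651·78 = 53715383362.
53715383362 mod 334163939 = 249153122.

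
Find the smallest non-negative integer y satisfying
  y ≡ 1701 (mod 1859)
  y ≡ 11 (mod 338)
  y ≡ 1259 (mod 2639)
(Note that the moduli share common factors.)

Combine the congruences pairwise.
gcd(1859, 338) = 169 and 169 | (11 − 1701), so the pair is consistent; merging gives y ≡ 1701 (mod 3718), where 3718 = lcm(1859, 338).
gcd(3718, 2639) = 13 and 13 | (1259 − 1701), so the pair is consistent; merging gives y ≡ 518503 (mod 754754), where 754754 = lcm(3718, 2639).
The solution is unique modulo lcm(1859, 338, 2639) = 754754.

518503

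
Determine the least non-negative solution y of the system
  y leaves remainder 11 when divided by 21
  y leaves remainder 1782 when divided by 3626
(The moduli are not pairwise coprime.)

5408

Combine the congruences pairwise.
gcd(21, 3626) = 7 and 7 | (1782 − 11), so the pair is consistent; merging gives y ≡ 5408 (mod 10878), where 10878 = lcm(21, 3626).
The solution is unique modulo lcm(21, 3626) = 10878.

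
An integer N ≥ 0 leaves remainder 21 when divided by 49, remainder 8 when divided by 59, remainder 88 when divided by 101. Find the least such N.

From N ≡ 21 (mod 49) write N = 21 + 49t. Substituting into N ≡ 8 (mod 59) gives 49t ≡ 46 (mod 59), and since 49⁻¹ ≡ 53 (mod 59), t ≡ 19. Hence N ≡ 21 + 49·19 = 952 (mod 2891).
From N ≡ 952 (mod 2891) write N = 952 + 2891t. Substituting into N ≡ 88 (mod 101) gives 2891t ≡ 45 (mod 101), and since 63⁻¹ ≡ 93 (mod 101), t ≡ 44. Hence N ≡ 952 + 2891·44 = 128156 (mod 291991).

128156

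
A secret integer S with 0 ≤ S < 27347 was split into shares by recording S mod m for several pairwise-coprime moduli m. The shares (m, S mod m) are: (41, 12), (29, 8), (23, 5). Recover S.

The moduli are pairwise coprime; N = 41·29·23 = 27347.
N/41 = 667; 667 ≡ 11 (mod 41); 11·15 ≡ 1, so inverse 15.
N/29 = 943; 943 ≡ 15 (mod 29); 15·2 ≡ 1, so inverse 2.
N/23 = 1189; 1189 ≡ 16 (mod 23); 16·13 ≡ 1, so inverse 13.
S ≡ 12·667·15 + 8·943·2 + 5·1189·13 = 212433.
212433 mod 27347 = 21004.

21004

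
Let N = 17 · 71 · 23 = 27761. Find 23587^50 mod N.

15143

Mod 17: 23587 ≡ 8; by Fermat, exponent reduces to 50 mod 16 = 2; 8^2 ≡ 13 (mod 17).
Mod 71: 23587 ≡ 15; 15^50 ≡ 20 (mod 71).
Mod 23: 23587 ≡ 12; by Fermat, exponent reduces to 50 mod 22 = 6; 12^6 ≡ 9 (mod 23).
Combine by CRT: x ≡ 13 (mod 17), x ≡ 20 (mod 71), x ≡ 9 (mod 23) ⇒ x ≡ 15143 (mod 27761).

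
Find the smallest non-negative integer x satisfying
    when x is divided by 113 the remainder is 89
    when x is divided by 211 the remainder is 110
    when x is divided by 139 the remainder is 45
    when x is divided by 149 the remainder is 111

From x ≡ 89 (mod 113) write x = 89 + 113t. Substituting into x ≡ 110 (mod 211) gives 113t ≡ 21 (mod 211), and since 113⁻¹ ≡ 183 (mod 211), t ≡ 45. Hence x ≡ 89 + 113·45 = 5174 (mod 23843).
From x ≡ 5174 (mod 23843) write x = 5174 + 23843t. Substituting into x ≡ 45 (mod 139) gives 23843t ≡ 14 (mod 139), and since 74⁻¹ ≡ 62 (mod 139), t ≡ 34. Hence x ≡ 5174 + 23843·34 = 815836 (mod 3314177).
From x ≡ 815836 (mod 3314177) write x = 815836 + 3314177t. Substituting into x ≡ 111 (mod 149) gives 3314177t ≡ 50 (mod 149), and since 119⁻¹ ≡ 144 (mod 149), t ≡ 48. Hence x ≡ 815836 + 3314177·48 = 159896332 (mod 493812373).

159896332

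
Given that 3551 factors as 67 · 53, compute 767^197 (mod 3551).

Mod 67: 767 ≡ 30; by Fermat, exponent reduces to 197 mod 66 = 65; 30^65 ≡ 38 (mod 67).
Mod 53: 767 ≡ 25; by Fermat, exponent reduces to 197 mod 52 = 41; 25^41 ≡ 11 (mod 53).
Combine by CRT: x ≡ 38 (mod 67), x ≡ 11 (mod 53) ⇒ x ≡ 1177 (mod 3551).

1177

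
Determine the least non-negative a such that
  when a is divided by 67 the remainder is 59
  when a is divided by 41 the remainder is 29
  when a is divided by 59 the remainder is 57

101832

From a ≡ 59 (mod 67) write a = 59 + 67t. Substituting into a ≡ 29 (mod 41) gives 67t ≡ 11 (mod 41), and since 26⁻¹ ≡ 30 (mod 41), t ≡ 2. Hence a ≡ 59 + 67·2 = 193 (mod 2747).
From a ≡ 193 (mod 2747) write a = 193 + 2747t. Substituting into a ≡ 57 (mod 59) gives 2747t ≡ 41 (mod 59), and since 33⁻¹ ≡ 34 (mod 59), t ≡ 37. Hence a ≡ 193 + 2747·37 = 101832 (mod 162073).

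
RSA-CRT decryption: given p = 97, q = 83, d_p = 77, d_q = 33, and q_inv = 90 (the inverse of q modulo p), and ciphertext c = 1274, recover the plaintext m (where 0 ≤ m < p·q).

m₁ = c^(d_p) mod p: c ≡ 13 (mod 97), and 13^77 mod 97 = 21.
m₂ = c^(d_q) mod q: c ≡ 29 (mod 83), and 29^33 mod 83 = 78.
h = q_inv·(m₁ − m₂) mod p = 90·(21 − 78) mod 97 = 11.
m = m₂ + h·q = 78 + 11·83 = 991.

991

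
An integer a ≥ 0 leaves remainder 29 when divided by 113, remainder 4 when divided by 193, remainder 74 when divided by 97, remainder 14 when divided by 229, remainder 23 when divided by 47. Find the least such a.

6920054376

The moduli are pairwise coprime; N = 113·193·97·229·47 = 22768835899.
N/113 = 201494123; 201494123 ≡ 94 (mod 113); 94·107 ≡ 1, so inverse 107.
N/193 = 117973243; 117973243 ≡ 63 (mod 193); 63·144 ≡ 1, so inverse 144.
N/97 = 234730267; 234730267 ≡ 64 (mod 97); 64·47 ≡ 1, so inverse 47.
N/229 = 99427231; 99427231 ≡ 11 (mod 229); 11·125 ≡ 1, so inverse 125.
N/47 = 484443317; 484443317 ≡ 29 (mod 47); 29·13 ≡ 1, so inverse 13.
a ≡ 29·201494123·107 + 4·117973243·144 + 74·234730267·47 + 14·99427231·125 + 23·484443317·13 = 1828426926296.
1828426926296 mod 22768835899 = 6920054376.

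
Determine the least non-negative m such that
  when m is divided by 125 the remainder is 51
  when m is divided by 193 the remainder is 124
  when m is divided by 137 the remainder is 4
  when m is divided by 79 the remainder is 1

4528676

The moduli are pairwise coprime; N = 125·193·137·79 = 261104875.
N/125 = 2088839; 2088839 ≡ 89 (mod 125); 89·59 ≡ 1, so inverse 59.
N/193 = 1352875; 1352875 ≡ 138 (mod 193); 138·7 ≡ 1, so inverse 7.
N/137 = 1905875; 1905875 ≡ 68 (mod 137); 68·135 ≡ 1, so inverse 135.
N/79 = 3305125; 3305125 ≡ 2 (mod 79); 2·40 ≡ 1, so inverse 40.
m ≡ 51·2088839·59 + 124·1352875·7 + 4·1905875·135 + 1·3305125·40 = 8620989551.
8620989551 mod 261104875 = 4528676.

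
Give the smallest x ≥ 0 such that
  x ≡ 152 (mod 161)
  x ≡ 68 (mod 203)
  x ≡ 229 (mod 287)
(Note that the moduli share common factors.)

37826

gcd(161, 203) = 7 and 7 | (68 − 152), so the pair is consistent; merging gives x ≡ 474 (mod 4669), where 4669 = lcm(161, 203).
gcd(4669, 287) = 7 and 7 | (229 − 474), so the pair is consistent; merging gives x ≡ 37826 (mod 191429), where 191429 = lcm(4669, 287).
The solution is unique modulo lcm(161, 203, 287) = 191429.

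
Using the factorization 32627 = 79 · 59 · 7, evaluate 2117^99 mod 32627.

Mod 79: 2117 ≡ 63; by Fermat, exponent reduces to 99 mod 78 = 21; 63^21 ≡ 15 (mod 79).
Mod 59: 2117 ≡ 52; by Fermat, exponent reduces to 99 mod 58 = 41; 52^41 ≡ 50 (mod 59).
Mod 7: 2117 ≡ 3; by Fermat, exponent reduces to 99 mod 6 = 3; 3^3 ≡ 6 (mod 7).
Combine by CRT: x ≡ 15 (mod 79), x ≡ 50 (mod 59), x ≡ 6 (mod 7) ⇒ x ≡ 17632 (mod 32627).

17632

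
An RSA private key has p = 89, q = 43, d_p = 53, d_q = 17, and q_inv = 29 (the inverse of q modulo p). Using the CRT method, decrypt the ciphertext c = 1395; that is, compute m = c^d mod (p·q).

m₁ = c^(d_p) mod p: c ≡ 60 (mod 89), and 60^53 mod 89 = 27.
m₂ = c^(d_q) mod q: c ≡ 19 (mod 43), and 19^17 mod 43 = 18.
h = q_inv·(m₁ − m₂) mod p = 29·(27 − 18) mod 89 = 83.
m = m₂ + h·q = 18 + 83·43 = 3587.

3587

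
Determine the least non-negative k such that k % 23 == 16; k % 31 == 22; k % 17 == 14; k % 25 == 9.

From k ≡ 16 (mod 23) write k = 16 + 23t. Substituting into k ≡ 22 (mod 31) gives 23t ≡ 6 (mod 31), and since 23⁻¹ ≡ 27 (mod 31), t ≡ 7. Hence k ≡ 16 + 23·7 = 177 (mod 713).
From k ≡ 177 (mod 713) write k = 177 + 713t. Substituting into k ≡ 14 (mod 17) gives 713t ≡ 7 (mod 17), and since 16⁻¹ ≡ 16 (mod 17), t ≡ 10. Hence k ≡ 177 + 713·10 = 7307 (mod 12121).
From k ≡ 7307 (mod 12121) write k = 7307 + 12121t. Substituting into k ≡ 9 (mod 25) gives 12121t ≡ 2 (mod 25), and since 21⁻¹ ≡ 6 (mod 25), t ≡ 12. Hence k ≡ 7307 + 12121·12 = 152759 (mod 303025).

152759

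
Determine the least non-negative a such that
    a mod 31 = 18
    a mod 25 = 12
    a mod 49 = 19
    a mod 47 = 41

Combine the congruences pairwise.
From a ≡ 18 (mod 31) write a = 18 + 31t. Substituting into a ≡ 12 (mod 25) gives 31t ≡ 19 (mod 25), and since 6⁻¹ ≡ 21 (mod 25), t ≡ 24. Hence a ≡ 18 + 31·24 = 762 (mod 775).
From a ≡ 762 (mod 775) write a = 762 + 775t. Substituting into a ≡ 19 (mod 49) gives 775t ≡ 41 (mod 49), and since 40⁻¹ ≡ 38 (mod 49), t ≡ 39. Hence a ≡ 762 + 775·39 = 30987 (mod 37975).
From a ≡ 30987 (mod 37975) write a = 30987 + 37975t. Substituting into a ≡ 41 (mod 47) gives 37975t ≡ 27 (mod 47), and since 46⁻¹ ≡ 46 (mod 47), t ≡ 20. Hence a ≡ 30987 + 37975·20 = 790487 (mod 1784825).

790487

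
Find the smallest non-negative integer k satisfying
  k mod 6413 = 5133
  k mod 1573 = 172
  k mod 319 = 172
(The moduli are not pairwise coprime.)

2326639

gcd(6413, 1573) = 121 and 121 | (172 − 5133), so the pair is consistent; merging gives k ≡ 75676 (mod 83369), where 83369 = lcm(6413, 1573).
gcd(83369, 319) = 11 and 11 | (172 − 75676), so the pair is consistent; merging gives k ≡ 2326639 (mod 2417701), where 2417701 = lcm(83369, 319).
The solution is unique modulo lcm(6413, 1573, 319) = 2417701.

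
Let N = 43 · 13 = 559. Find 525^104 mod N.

Mod 43: 525 ≡ 9; by Fermat, exponent reduces to 104 mod 42 = 20; 9^20 ≡ 24 (mod 43).
Mod 13: 525 ≡ 5; by Fermat, exponent reduces to 104 mod 12 = 8; 5^8 ≡ 1 (mod 13).
Combine by CRT: x ≡ 24 (mod 43), x ≡ 1 (mod 13) ⇒ x ≡ 196 (mod 559).

196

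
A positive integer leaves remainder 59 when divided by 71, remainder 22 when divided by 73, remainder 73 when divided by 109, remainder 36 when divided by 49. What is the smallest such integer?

From m ≡ 59 (mod 71) write m = 59 + 71t. Substituting into m ≡ 22 (mod 73) gives 71t ≡ 36 (mod 73), and since 71⁻¹ ≡ 36 (mod 73), t ≡ 55. Hence m ≡ 59 + 71·55 = 3964 (mod 5183).
From m ≡ 3964 (mod 5183) write m = 3964 + 5183t. Substituting into m ≡ 73 (mod 109) gives 5183t ≡ 33 (mod 109), and since 60⁻¹ ≡ 20 (mod 109), t ≡ 6. Hence m ≡ 3964 + 5183·6 = 35062 (mod 564947).
From m ≡ 35062 (mod 564947) write m = 35062 + 564947t. Substituting into m ≡ 36 (mod 49) gives 564947t ≡ 9 (mod 49), and since 26⁻¹ ≡ 17 (mod 49), t ≡ 6. Hence m ≡ 35062 + 564947·6 = 3424744 (mod 27682403).

3424744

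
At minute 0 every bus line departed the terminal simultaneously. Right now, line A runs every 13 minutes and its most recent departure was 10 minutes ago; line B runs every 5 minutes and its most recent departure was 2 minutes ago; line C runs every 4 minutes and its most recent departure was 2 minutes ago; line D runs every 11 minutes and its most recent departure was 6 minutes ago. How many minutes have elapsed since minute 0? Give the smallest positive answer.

842

Combine the congruences pairwise.
From t ≡ 10 (mod 13) write t = 10 + 13s. Substituting into t ≡ 2 (mod 5) gives 13s ≡ 2 (mod 5), and since 3⁻¹ ≡ 2 (mod 5), s ≡ 4. Hence t ≡ 10 + 13·4 = 62 (mod 65).
From t ≡ 62 (mod 65) write t = 62 + 65s. Substituting into t ≡ 2 (mod 4) gives 65s ≡ 0 (mod 4), and since 1⁻¹ ≡ 1 (mod 4), s ≡ 0. Hence t ≡ 62 + 65·0 = 62 (mod 260).
From t ≡ 62 (mod 260) write t = 62 + 260s. Substituting into t ≡ 6 (mod 11) gives 260s ≡ 10 (mod 11), and since 7⁻¹ ≡ 8 (mod 11), s ≡ 3. Hence t ≡ 62 + 260·3 = 842 (mod 2860).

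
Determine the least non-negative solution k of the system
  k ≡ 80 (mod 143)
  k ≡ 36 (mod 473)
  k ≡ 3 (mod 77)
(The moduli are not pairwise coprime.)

25105

Combine the congruences pairwise.
gcd(143, 473) = 11 and 11 | (36 − 80), so the pair is consistent; merging gives k ≡ 509 (mod 6149), where 6149 = lcm(143, 473).
gcd(6149, 77) = 11 and 11 | (3 − 509), so the pair is consistent; merging gives k ≡ 25105 (mod 43043), where 43043 = lcm(6149, 77).
The solution is unique modulo lcm(143, 473, 77) = 43043.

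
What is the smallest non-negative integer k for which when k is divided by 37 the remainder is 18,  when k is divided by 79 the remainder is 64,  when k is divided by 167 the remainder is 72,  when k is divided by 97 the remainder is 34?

40417412

The moduli are pairwise coprime; N = 37·79·167·97 = 47349677.
N/37 = 1279721; 1279721 ≡ 2 (mod 37); 2·19 ≡ 1, so inverse 19.
N/79 = 599363; 599363 ≡ 69 (mod 79); 69·71 ≡ 1, so inverse 71.
N/167 = 283531; 283531 ≡ 132 (mod 167); 132·62 ≡ 1, so inverse 62.
N/97 = 488141; 488141 ≡ 37 (mod 97); 37·21 ≡ 1, so inverse 21.
k ≡ 18·1279721·19 + 64·599363·71 + 72·283531·62 + 34·488141·21 = 4775385112.
4775385112 mod 47349677 = 40417412.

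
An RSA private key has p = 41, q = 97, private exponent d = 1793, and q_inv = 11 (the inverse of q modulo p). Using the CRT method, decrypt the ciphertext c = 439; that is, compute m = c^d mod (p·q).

3252

d_p = d mod (p−1) = 1793 mod 40 = 33; d_q = d mod (q−1) = 65.
m₁ = c^(d_p) mod p: c ≡ 29 (mod 41), and 29^33 mod 41 = 13.
m₂ = c^(d_q) mod q: c ≡ 51 (mod 97), and 51^65 mod 97 = 51.
h = q_inv·(m₁ − m₂) mod p = 11·(13 − 51) mod 41 = 33.
m = m₂ + h·q = 51 + 33·97 = 3252.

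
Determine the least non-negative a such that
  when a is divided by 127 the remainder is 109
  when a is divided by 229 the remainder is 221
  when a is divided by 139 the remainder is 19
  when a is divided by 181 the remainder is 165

The moduli are pairwise coprime; N = 127·229·139·181 = 731699197.
N/127 = 5761411; 5761411 ≡ 56 (mod 127); 56·93 ≡ 1, so inverse 93.
N/229 = 3195193; 3195193 ≡ 185 (mod 229); 185·26 ≡ 1, so inverse 26.
N/139 = 5264023; 5264023 ≡ 93 (mod 139); 93·3 ≡ 1, so inverse 3.
N/181 = 4042537; 4042537 ≡ 83 (mod 181); 83·24 ≡ 1, so inverse 24.
a ≡ 109·5761411·93 + 221·3195193·26 + 19·5264023·3 + 165·4042537·24 = 93071498116.
93071498116 mod 731699197 = 145700097.

145700097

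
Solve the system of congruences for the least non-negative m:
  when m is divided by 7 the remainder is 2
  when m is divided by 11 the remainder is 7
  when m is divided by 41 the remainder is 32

975

The moduli are pairwise coprime; N = 7·11·41 = 3157.
N/7 = 451; 451 ≡ 3 (mod 7); 3·5 ≡ 1, so inverse 5.
N/11 = 287; 287 ≡ 1 (mod 11), inverse 1.
N/41 = 77; 77 ≡ 36 (mod 41); 36·8 ≡ 1, so inverse 8.
m ≡ 2·451·5 + 7·287·1 + 32·77·8 = 26231.
26231 mod 3157 = 975.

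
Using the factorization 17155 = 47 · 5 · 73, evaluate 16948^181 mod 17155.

11108

Mod 47: 16948 ≡ 28; by Fermat, exponent reduces to 181 mod 46 = 43; 28^43 ≡ 16 (mod 47).
Mod 5: 16948 ≡ 3; by Fermat, exponent reduces to 181 mod 4 = 1; 3^1 ≡ 3 (mod 5).
Mod 73: 16948 ≡ 12; by Fermat, exponent reduces to 181 mod 72 = 37; 12^37 ≡ 12 (mod 73).
Combine by CRT: x ≡ 16 (mod 47), x ≡ 3 (mod 5), x ≡ 12 (mod 73) ⇒ x ≡ 11108 (mod 17155).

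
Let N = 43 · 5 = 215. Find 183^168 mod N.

1

Mod 43: 183 ≡ 11; since 42 | 168, by Fermat 11^168 ≡ 1 (mod 43).
Mod 5: 183 ≡ 3; since 4 | 168, by Fermat 3^168 ≡ 1 (mod 5).
Combine by CRT: x ≡ 1 (mod 43), x ≡ 1 (mod 5) ⇒ x ≡ 1 (mod 215).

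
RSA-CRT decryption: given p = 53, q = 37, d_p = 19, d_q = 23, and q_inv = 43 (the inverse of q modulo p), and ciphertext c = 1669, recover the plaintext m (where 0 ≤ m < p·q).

m₁ = c^(d_p) mod p: c ≡ 26 (mod 53), and 26^19 mod 53 = 22.
m₂ = c^(d_q) mod q: c ≡ 4 (mod 37), and 4^23 mod 37 = 25.
h = q_inv·(m₁ − m₂) mod p = 43·(22 − 25) mod 53 = 30.
m = m₂ + h·q = 25 + 30·37 = 1135.

1135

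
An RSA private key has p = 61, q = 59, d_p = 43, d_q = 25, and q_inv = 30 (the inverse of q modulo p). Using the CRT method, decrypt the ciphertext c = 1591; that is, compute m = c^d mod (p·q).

m₁ = c^(d_p) mod p: c ≡ 5 (mod 61), and 5^43 mod 61 = 39.
m₂ = c^(d_q) mod q: c ≡ 57 (mod 59), and 57^25 mod 59 = 48.
h = q_inv·(m₁ − m₂) mod p = 30·(39 − 48) mod 61 = 35.
m = m₂ + h·q = 48 + 35·59 = 2113.

2113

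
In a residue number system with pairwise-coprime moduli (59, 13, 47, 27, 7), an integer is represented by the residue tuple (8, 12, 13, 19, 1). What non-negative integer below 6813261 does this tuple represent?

From x ≡ 8 (mod 59) write x = 8 + 59t. Substituting into x ≡ 12 (mod 13) gives 59t ≡ 4 (mod 13), and since 7⁻¹ ≡ 2 (mod 13), t ≡ 8. Hence x ≡ 8 + 59·8 = 480 (mod 767).
From x ≡ 480 (mod 767) write x = 480 + 767t. Substituting into x ≡ 13 (mod 47) gives 767t ≡ 3 (mod 47), and since 15⁻¹ ≡ 22 (mod 47), t ≡ 19. Hence x ≡ 480 + 767·19 = 15053 (mod 36049).
From x ≡ 15053 (mod 36049) write x = 15053 + 36049t. Substituting into x ≡ 19 (mod 27) gives 36049t ≡ 5 (mod 27), and since 4⁻¹ ≡ 7 (mod 27), t ≡ 8. Hence x ≡ 15053 + 36049·8 = 303445 (mod 973323).
From x ≡ 303445 (mod 973323) write x = 303445 + 973323t. Substituting into x ≡ 1 (mod 7) gives 973323t ≡ 6 (mod 7), and since 1⁻¹ ≡ 1 (mod 7), t ≡ 6. Hence x ≡ 303445 + 973323·6 = 6143383 (mod 6813261).

6143383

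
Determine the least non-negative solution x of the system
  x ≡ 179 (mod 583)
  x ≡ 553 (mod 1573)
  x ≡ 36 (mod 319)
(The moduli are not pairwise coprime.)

gcd(583, 1573) = 11 and 11 | (553 − 179), so the pair is consistent; merging gives x ≡ 35159 (mod 83369), where 83369 = lcm(583, 1573).
gcd(83369, 319) = 11 and 11 | (36 − 35159), so the pair is consistent; merging gives x ≡ 1702539 (mod 2417701), where 2417701 = lcm(83369, 319).
The solution is unique modulo lcm(583, 1573, 319) = 2417701.

1702539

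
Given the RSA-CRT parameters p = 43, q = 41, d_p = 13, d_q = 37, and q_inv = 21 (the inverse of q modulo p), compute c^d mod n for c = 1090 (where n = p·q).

m₁ = c^(d_p) mod p: c ≡ 15 (mod 43), and 15^13 mod 43 = 9.
m₂ = c^(d_q) mod q: c ≡ 24 (mod 41), and 24^37 mod 41 = 6.
h = q_inv·(m₁ − m₂) mod p = 21·(9 − 6) mod 43 = 20.
m = m₂ + h·q = 6 + 20·41 = 826.

826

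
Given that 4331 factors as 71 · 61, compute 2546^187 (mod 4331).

3035

Mod 71: 2546 ≡ 61; by Fermat, exponent reduces to 187 mod 70 = 47; 61^47 ≡ 53 (mod 71).
Mod 61: 2546 ≡ 45; by Fermat, exponent reduces to 187 mod 60 = 7; 45^7 ≡ 46 (mod 61).
Combine by CRT: x ≡ 53 (mod 71), x ≡ 46 (mod 61) ⇒ x ≡ 3035 (mod 4331).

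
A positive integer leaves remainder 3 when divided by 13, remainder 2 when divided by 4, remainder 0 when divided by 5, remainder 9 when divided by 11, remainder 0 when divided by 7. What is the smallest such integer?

8050

Combine the congruences pairwise.
From a ≡ 3 (mod 13) write a = 3 + 13t. Substituting into a ≡ 2 (mod 4) gives 13t ≡ 3 (mod 4), and since 1⁻¹ ≡ 1 (mod 4), t ≡ 3. Hence a ≡ 3 + 13·3 = 42 (mod 52).
From a ≡ 42 (mod 52) write a = 42 + 52t. Substituting into a ≡ 0 (mod 5) gives 52t ≡ 3 (mod 5), and since 2⁻¹ ≡ 3 (mod 5), t ≡ 4. Hence a ≡ 42 + 52·4 = 250 (mod 260).
From a ≡ 250 (mod 260) write a = 250 + 260t. Substituting into a ≡ 9 (mod 11) gives 260t ≡ 1 (mod 11), and since 7⁻¹ ≡ 8 (mod 11), t ≡ 8. Hence a ≡ 250 + 260·8 = 2330 (mod 2860).
From a ≡ 2330 (mod 2860) write a = 2330 + 2860t. Substituting into a ≡ 0 (mod 7) gives 2860t ≡ 1 (mod 7), and since 4⁻¹ ≡ 2 (mod 7), t ≡ 2. Hence a ≡ 2330 + 2860·2 = 8050 (mod 20020).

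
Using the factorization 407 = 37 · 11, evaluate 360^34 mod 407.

158

Mod 37: 360 ≡ 27; 27^34 ≡ 10 (mod 37).
Mod 11: 360 ≡ 8; by Fermat, exponent reduces to 34 mod 10 = 4; 8^4 ≡ 4 (mod 11).
Combine by CRT: x ≡ 10 (mod 37), x ≡ 4 (mod 11) ⇒ x ≡ 158 (mod 407).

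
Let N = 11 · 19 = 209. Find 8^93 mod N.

Mod 11: 8 ≡ 8; by Fermat, exponent reduces to 93 mod 10 = 3; 8^3 ≡ 6 (mod 11).
Mod 19: 8 ≡ 8; by Fermat, exponent reduces to 93 mod 18 = 3; 8^3 ≡ 18 (mod 19).
Combine by CRT: x ≡ 6 (mod 11), x ≡ 18 (mod 19) ⇒ x ≡ 94 (mod 209).

94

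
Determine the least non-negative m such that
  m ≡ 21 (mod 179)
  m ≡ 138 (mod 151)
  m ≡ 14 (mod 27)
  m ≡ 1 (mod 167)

98626694

From m ≡ 21 (mod 179) write m = 21 + 179t. Substituting into m ≡ 138 (mod 151) gives 179t ≡ 117 (mod 151), and since 28⁻¹ ≡ 27 (mod 151), t ≡ 139. Hence m ≡ 21 + 179·139 = 24902 (mod 27029).
From m ≡ 24902 (mod 27029) write m = 24902 + 27029t. Substituting into m ≡ 14 (mod 27) gives 27029t ≡ 6 (mod 27), and since 2⁻¹ ≡ 14 (mod 27), t ≡ 3. Hence m ≡ 24902 + 27029·3 = 105989 (mod 729783).
From m ≡ 105989 (mod 729783) write m = 105989 + 729783t. Substituting into m ≡ 1 (mod 167) gives 729783t ≡ 57 (mod 167), and since 160⁻¹ ≡ 143 (mod 167), t ≡ 135. Hence m ≡ 105989 + 729783·135 = 98626694 (mod 121873761).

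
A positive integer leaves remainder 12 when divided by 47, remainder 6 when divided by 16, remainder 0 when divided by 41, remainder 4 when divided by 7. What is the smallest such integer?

Combine the congruences pairwise.
From k ≡ 12 (mod 47) write k = 12 + 47t. Substituting into k ≡ 6 (mod 16) gives 47t ≡ 10 (mod 16), and since 15⁻¹ ≡ 15 (mod 16), t ≡ 6. Hence k ≡ 12 + 47·6 = 294 (mod 752).
From k ≡ 294 (mod 752) write k = 294 + 752t. Substituting into k ≡ 0 (mod 41) gives 752t ≡ 34 (mod 41), and since 14⁻¹ ≡ 3 (mod 41), t ≡ 20. Hence k ≡ 294 + 752·20 = 15334 (mod 30832).
From k ≡ 15334 (mod 30832) write k = 15334 + 30832t. Substituting into k ≡ 4 (mod 7) gives 30832t ≡ 0 (mod 7), and since 4⁻¹ ≡ 2 (mod 7), t ≡ 0. Hence k ≡ 15334 + 30832·0 = 15334 (mod 215824).

15334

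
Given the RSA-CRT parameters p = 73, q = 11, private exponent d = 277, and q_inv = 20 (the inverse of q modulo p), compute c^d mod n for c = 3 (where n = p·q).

295

d_p = d mod (p−1) = 277 mod 72 = 61; d_q = d mod (q−1) = 7.
m₁ = c^(d_p) mod p: c ≡ 3 (mod 73), and 3^61 mod 73 = 3.
m₂ = c^(d_q) mod q: c ≡ 3 (mod 11), and 3^7 mod 11 = 9.
h = q_inv·(m₁ − m₂) mod p = 20·(3 − 9) mod 73 = 26.
m = m₂ + h·q = 9 + 26·11 = 295.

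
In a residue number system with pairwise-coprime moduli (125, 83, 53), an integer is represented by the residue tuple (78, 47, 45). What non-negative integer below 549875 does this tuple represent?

The moduli are pairwise coprime; N = 125·83·53 = 549875.
N/125 = 4399; 4399 ≡ 24 (mod 125); 24·99 ≡ 1, so inverse 99.
N/83 = 6625; 6625 ≡ 68 (mod 83); 68·11 ≡ 1, so inverse 11.
N/53 = 10375; 10375 ≡ 40 (mod 53); 40·4 ≡ 1, so inverse 4.
x ≡ 78·4399·99 + 47·6625·11 + 45·10375·4 = 39261703.
39261703 mod 549875 = 220578.

220578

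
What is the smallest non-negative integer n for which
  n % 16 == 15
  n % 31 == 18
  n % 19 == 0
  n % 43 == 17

From n ≡ 15 (mod 16) write n = 15 + 16t. Substituting into n ≡ 18 (mod 31) gives 16t ≡ 3 (mod 31), and since 16⁻¹ ≡ 2 (mod 31), t ≡ 6. Hence n ≡ 15 + 16·6 = 111 (mod 496).
From n ≡ 111 (mod 496) write n = 111 + 496t. Substituting into n ≡ 0 (mod 19) gives 496t ≡ 3 (mod 19), and since 2⁻¹ ≡ 10 (mod 19), t ≡ 11. Hence n ≡ 111 + 496·11 = 5567 (mod 9424).
From n ≡ 5567 (mod 9424) write n = 5567 + 9424t. Substituting into n ≡ 17 (mod 43) gives 9424t ≡ 40 (mod 43), and since 7⁻¹ ≡ 37 (mod 43), t ≡ 18. Hence n ≡ 5567 + 9424·18 = 175199 (mod 405232).

175199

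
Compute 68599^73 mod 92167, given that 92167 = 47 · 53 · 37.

57721

Mod 47: 68599 ≡ 26; by Fermat, exponent reduces to 73 mod 46 = 27; 26^27 ≡ 5 (mod 47).
Mod 53: 68599 ≡ 17; by Fermat, exponent reduces to 73 mod 52 = 21; 17^21 ≡ 4 (mod 53).
Mod 37: 68599 ≡ 1; by Fermat, exponent reduces to 73 mod 36 = 1; 1^1 ≡ 1 (mod 37).
Combine by CRT: x ≡ 5 (mod 47), x ≡ 4 (mod 53), x ≡ 1 (mod 37) ⇒ x ≡ 57721 (mod 92167).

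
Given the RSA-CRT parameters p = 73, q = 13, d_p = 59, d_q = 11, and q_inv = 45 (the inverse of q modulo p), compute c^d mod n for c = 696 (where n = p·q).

m₁ = c^(d_p) mod p: c ≡ 39 (mod 73), and 39^59 mod 73 = 62.
m₂ = c^(d_q) mod q: c ≡ 7 (mod 13), and 7^11 mod 13 = 2.
h = q_inv·(m₁ − m₂) mod p = 45·(62 − 2) mod 73 = 72.
m = m₂ + h·q = 2 + 72·13 = 938.

938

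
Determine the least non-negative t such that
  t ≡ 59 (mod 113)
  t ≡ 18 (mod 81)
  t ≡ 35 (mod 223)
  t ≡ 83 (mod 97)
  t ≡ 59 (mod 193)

The moduli are pairwise coprime; N = 113·81·223·97·193 = 38211788799.
N/113 = 338157423; 338157423 ≡ 64 (mod 113); 64·83 ≡ 1, so inverse 83.
N/81 = 471750479; 471750479 ≡ 80 (mod 81); 80·80 ≡ 1, so inverse 80.
N/223 = 171353313; 171353313 ≡ 113 (mod 223); 113·75 ≡ 1, so inverse 75.
N/97 = 393935967; 393935967 ≡ 52 (mod 97); 52·28 ≡ 1, so inverse 28.
N/193 = 197988543; 197988543 ≡ 72 (mod 193); 72·126 ≡ 1, so inverse 126.
t ≡ 59·338157423·83 + 18·471750479·80 + 35·171353313·75 + 83·393935967·28 + 59·197988543·126 = 5172434052786.
5172434052786 mod 38211788799 = 13842564921.

13842564921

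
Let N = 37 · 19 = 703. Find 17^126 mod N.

Mod 37: 17 ≡ 17; by Fermat, exponent reduces to 126 mod 36 = 18; 17^18 ≡ 36 (mod 37).
Mod 19: 17 ≡ 17; since 18 | 126, by Fermat 17^126 ≡ 1 (mod 19).
Combine by CRT: x ≡ 36 (mod 37), x ≡ 1 (mod 19) ⇒ x ≡ 628 (mod 703).

628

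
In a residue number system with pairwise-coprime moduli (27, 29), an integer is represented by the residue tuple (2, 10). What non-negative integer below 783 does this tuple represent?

677

Combine the congruences pairwise.
From x ≡ 2 (mod 27) write x = 2 + 27t. Substituting into x ≡ 10 (mod 29) gives 27t ≡ 8 (mod 29), and since 27⁻¹ ≡ 14 (mod 29), t ≡ 25. Hence x ≡ 2 + 27·25 = 677 (mod 783).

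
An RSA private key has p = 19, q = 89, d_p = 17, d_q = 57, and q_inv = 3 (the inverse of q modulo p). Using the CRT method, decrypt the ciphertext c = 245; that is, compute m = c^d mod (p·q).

484

m₁ = c^(d_p) mod p: c ≡ 17 (mod 19), and 17^17 mod 19 = 9.
m₂ = c^(d_q) mod q: c ≡ 67 (mod 89), and 67^57 mod 89 = 39.
h = q_inv·(m₁ − m₂) mod p = 3·(9 − 39) mod 19 = 5.
m = m₂ + h·q = 39 + 5·89 = 484.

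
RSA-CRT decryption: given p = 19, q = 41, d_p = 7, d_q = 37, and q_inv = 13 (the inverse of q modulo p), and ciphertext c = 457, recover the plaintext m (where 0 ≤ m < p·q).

343

m₁ = c^(d_p) mod p: c ≡ 1 (mod 19), and 1^7 mod 19 = 1.
m₂ = c^(d_q) mod q: c ≡ 6 (mod 41), and 6^37 mod 41 = 15.
h = q_inv·(m₁ − m₂) mod p = 13·(1 − 15) mod 19 = 8.
m = m₂ + h·q = 15 + 8·41 = 343.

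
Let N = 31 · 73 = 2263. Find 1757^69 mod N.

Mod 31: 1757 ≡ 21; by Fermat, exponent reduces to 69 mod 30 = 9; 21^9 ≡ 15 (mod 31).
Mod 73: 1757 ≡ 5; 5^69 ≡ 66 (mod 73).
Combine by CRT: x ≡ 15 (mod 31), x ≡ 66 (mod 73) ⇒ x ≡ 139 (mod 2263).

139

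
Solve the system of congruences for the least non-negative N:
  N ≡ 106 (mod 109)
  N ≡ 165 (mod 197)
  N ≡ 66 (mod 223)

1290121

The moduli are pairwise coprime; M = 109·197·223 = 4788479.
M/109 = 43931; 43931 ≡ 4 (mod 109); 4·82 ≡ 1, so inverse 82.
M/197 = 24307; 24307 ≡ 76 (mod 197); 76·70 ≡ 1, so inverse 70.
M/223 = 21473; 21473 ≡ 65 (mod 223); 65·199 ≡ 1, so inverse 199.
N ≡ 106·43931·82 + 165·24307·70 + 66·21473·199 = 944620484.
944620484 mod 4788479 = 1290121.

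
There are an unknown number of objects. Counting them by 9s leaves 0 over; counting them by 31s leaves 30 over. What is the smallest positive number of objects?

From N ≡ 0 (mod 9) write N = 0 + 9t. Substituting into N ≡ 30 (mod 31) gives 9t ≡ 30 (mod 31), and since 9⁻¹ ≡ 7 (mod 31), t ≡ 24. Hence N ≡ 0 + 9·24 = 216 (mod 279).

216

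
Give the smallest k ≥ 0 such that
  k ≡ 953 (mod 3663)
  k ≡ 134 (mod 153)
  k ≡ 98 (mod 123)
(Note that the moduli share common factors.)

gcd(3663, 153) = 9 and 9 | (134 − 953), so the pair is consistent; merging gives k ≡ 22931 (mod 62271), where 62271 = lcm(3663, 153).
gcd(62271, 123) = 3 and 3 | (98 − 22931), so the pair is consistent; merging gives k ≡ 1268351 (mod 2553111), where 2553111 = lcm(62271, 123).
The solution is unique modulo lcm(3663, 153, 123) = 2553111.

1268351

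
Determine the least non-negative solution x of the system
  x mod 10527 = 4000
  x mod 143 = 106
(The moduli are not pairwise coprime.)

gcd(10527, 143) = 11 and 11 | (106 − 4000), so the pair is consistent; merging gives x ≡ 119797 (mod 136851), where 136851 = lcm(10527, 143).
The solution is unique modulo lcm(10527, 143) = 136851.

119797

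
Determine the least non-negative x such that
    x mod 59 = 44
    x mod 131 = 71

From x ≡ 44 (mod 59) write x = 44 + 59t. Substituting into x ≡ 71 (mod 131) gives 59t ≡ 27 (mod 131), and since 59⁻¹ ≡ 20 (mod 131), t ≡ 16. Hence x ≡ 44 + 59·16 = 988 (mod 7729).

988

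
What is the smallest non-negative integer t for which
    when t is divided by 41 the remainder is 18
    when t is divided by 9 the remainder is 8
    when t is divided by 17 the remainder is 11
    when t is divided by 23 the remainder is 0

From t ≡ 18 (mod 41) write t = 18 + 41s. Substituting into t ≡ 8 (mod 9) gives 41s ≡ 8 (mod 9), and since 5⁻¹ ≡ 2 (mod 9), s ≡ 7. Hence t ≡ 18 + 41·7 = 305 (mod 369).
From t ≡ 305 (mod 369) write t = 305 + 369s. Substituting into t ≡ 11 (mod 17) gives 369s ≡ 12 (mod 17), and since 12⁻¹ ≡ 10 (mod 17), s ≡ 1. Hence t ≡ 305 + 369·1 = 674 (mod 6273).
From t ≡ 674 (mod 6273) write t = 674 + 6273s. Substituting into t ≡ 0 (mod 23) gives 6273s ≡ 16 (mod 23), and since 17⁻¹ ≡ 19 (mod 23), s ≡ 5. Hence t ≡ 674 + 6273·5 = 32039 (mod 144279).

32039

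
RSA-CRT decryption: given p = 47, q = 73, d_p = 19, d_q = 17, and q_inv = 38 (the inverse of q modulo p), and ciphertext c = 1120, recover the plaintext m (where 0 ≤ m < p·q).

m₁ = c^(d_p) mod p: c ≡ 39 (mod 47), and 39^19 mod 47 = 20.
m₂ = c^(d_q) mod q: c ≡ 25 (mod 73), and 25^17 mod 73 = 35.
h = q_inv·(m₁ − m₂) mod p = 38·(20 − 35) mod 47 = 41.
m = m₂ + h·q = 35 + 41·73 = 3028.

3028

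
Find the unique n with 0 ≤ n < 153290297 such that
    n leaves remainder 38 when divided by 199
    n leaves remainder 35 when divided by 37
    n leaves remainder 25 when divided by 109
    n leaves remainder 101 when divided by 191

105889928

From n ≡ 38 (mod 199) write n = 38 + 199t. Substituting into n ≡ 35 (mod 37) gives 199t ≡ 34 (mod 37), and since 14⁻¹ ≡ 8 (mod 37), t ≡ 13. Hence n ≡ 38 + 199·13 = 2625 (mod 7363).
From n ≡ 2625 (mod 7363) write n = 2625 + 7363t. Substituting into n ≡ 25 (mod 109) gives 7363t ≡ 16 (mod 109), and since 60⁻¹ ≡ 20 (mod 109), t ≡ 102. Hence n ≡ 2625 + 7363·102 = 753651 (mod 802567).
From n ≡ 753651 (mod 802567) write n = 753651 + 802567t. Substituting into n ≡ 101 (mod 191) gives 802567t ≡ 136 (mod 191), and since 176⁻¹ ≡ 140 (mod 191), t ≡ 131. Hence n ≡ 753651 + 802567·131 = 105889928 (mod 153290297).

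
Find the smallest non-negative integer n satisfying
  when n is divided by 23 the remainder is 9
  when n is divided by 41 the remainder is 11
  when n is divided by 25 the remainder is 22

16247

Combine the congruences pairwise.
From n ≡ 9 (mod 23) write n = 9 + 23t. Substituting into n ≡ 11 (mod 41) gives 23t ≡ 2 (mod 41), and since 23⁻¹ ≡ 25 (mod 41), t ≡ 9. Hence n ≡ 9 + 23·9 = 216 (mod 943).
From n ≡ 216 (mod 943) write n = 216 + 943t. Substituting into n ≡ 22 (mod 25) gives 943t ≡ 6 (mod 25), and since 18⁻¹ ≡ 7 (mod 25), t ≡ 17. Hence n ≡ 216 + 943·17 = 16247 (mod 23575).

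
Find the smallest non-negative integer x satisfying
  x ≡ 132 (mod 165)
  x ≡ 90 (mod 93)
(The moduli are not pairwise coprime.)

Combine the congruences pairwise.
gcd(165, 93) = 3 and 3 | (90 − 132), so the pair is consistent; merging gives x ≡ 462 (mod 5115), where 5115 = lcm(165, 93).
The solution is unique modulo lcm(165, 93) = 5115.

462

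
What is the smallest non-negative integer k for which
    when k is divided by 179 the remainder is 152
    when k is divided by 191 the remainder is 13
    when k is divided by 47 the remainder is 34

1150406

From k ≡ 152 (mod 179) write k = 152 + 179t. Substituting into k ≡ 13 (mod 191) gives 179t ≡ 52 (mod 191), and since 179⁻¹ ≡ 175 (mod 191), t ≡ 123. Hence k ≡ 152 + 179·123 = 22169 (mod 34189).
From k ≡ 22169 (mod 34189) write k = 22169 + 34189t. Substituting into k ≡ 34 (mod 47) gives 34189t ≡ 2 (mod 47), and since 20⁻¹ ≡ 40 (mod 47), t ≡ 33. Hence k ≡ 22169 + 34189·33 = 1150406 (mod 1606883).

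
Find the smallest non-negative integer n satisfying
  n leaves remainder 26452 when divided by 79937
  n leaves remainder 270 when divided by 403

1385381

gcd(79937, 403) = 13 and 13 | (270 − 26452), so the pair is consistent; merging gives n ≡ 1385381 (mod 2478047), where 2478047 = lcm(79937, 403).
The solution is unique modulo lcm(79937, 403) = 2478047.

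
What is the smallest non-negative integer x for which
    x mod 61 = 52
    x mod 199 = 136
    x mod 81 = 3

378435

The moduli are pairwise coprime; N = 61·199·81 = 983259.
N/61 = 16119; 16119 ≡ 15 (mod 61); 15·57 ≡ 1, so inverse 57.
N/199 = 4941; 4941 ≡ 165 (mod 199); 165·158 ≡ 1, so inverse 158.
N/81 = 12139; 12139 ≡ 70 (mod 81); 70·22 ≡ 1, so inverse 22.
x ≡ 52·16119·57 + 136·4941·158 + 3·12139·22 = 154750098.
154750098 mod 983259 = 378435.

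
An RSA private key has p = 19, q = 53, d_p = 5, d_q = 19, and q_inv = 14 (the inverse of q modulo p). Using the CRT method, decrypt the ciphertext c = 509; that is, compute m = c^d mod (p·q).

686

m₁ = c^(d_p) mod p: c ≡ 15 (mod 19), and 15^5 mod 19 = 2.
m₂ = c^(d_q) mod q: c ≡ 32 (mod 53), and 32^19 mod 53 = 50.
h = q_inv·(m₁ − m₂) mod p = 14·(2 − 50) mod 19 = 12.
m = m₂ + h·q = 50 + 12·53 = 686.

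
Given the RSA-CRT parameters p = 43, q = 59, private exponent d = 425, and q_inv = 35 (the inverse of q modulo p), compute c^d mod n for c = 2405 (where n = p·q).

d_p = d mod (p−1) = 425 mod 42 = 5; d_q = d mod (q−1) = 19.
m₁ = c^(d_p) mod p: c ≡ 40 (mod 43), and 40^5 mod 43 = 15.
m₂ = c^(d_q) mod q: c ≡ 45 (mod 59), and 45^19 mod 59 = 9.
h = q_inv·(m₁ − m₂) mod p = 35·(15 − 9) mod 43 = 38.
m = m₂ + h·q = 9 + 38·59 = 2251.

2251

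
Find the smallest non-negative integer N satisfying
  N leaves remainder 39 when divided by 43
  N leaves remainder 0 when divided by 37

From N ≡ 39 (mod 43) write N = 39 + 43t. Substituting into N ≡ 0 (mod 37) gives 43t ≡ 35 (mod 37), and since 6⁻¹ ≡ 31 (mod 37), t ≡ 12. Hence N ≡ 39 + 43·12 = 555 (mod 1591).

555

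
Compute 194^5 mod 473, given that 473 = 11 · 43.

Mod 11: 194 ≡ 7; 7^5 ≡ 10 (mod 11).
Mod 43: 194 ≡ 22; 22^5 ≡ 39 (mod 43).
Combine by CRT: x ≡ 10 (mod 11), x ≡ 39 (mod 43) ⇒ x ≡ 340 (mod 473).

340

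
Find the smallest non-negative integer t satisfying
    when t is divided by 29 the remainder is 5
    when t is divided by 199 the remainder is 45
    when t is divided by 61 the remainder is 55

The moduli are pairwise coprime; N = 29·199·61 = 352031.
N/29 = 12139; 12139 ≡ 17 (mod 29); 17·12 ≡ 1, so inverse 12.
N/199 = 1769; 1769 ≡ 177 (mod 199); 177·9 ≡ 1, so inverse 9.
N/61 = 5771; 5771 ≡ 37 (mod 61); 37·33 ≡ 1, so inverse 33.
t ≡ 5·12139·12 + 45·1769·9 + 55·5771·33 = 11919150.
11919150 mod 352031 = 302127.

302127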